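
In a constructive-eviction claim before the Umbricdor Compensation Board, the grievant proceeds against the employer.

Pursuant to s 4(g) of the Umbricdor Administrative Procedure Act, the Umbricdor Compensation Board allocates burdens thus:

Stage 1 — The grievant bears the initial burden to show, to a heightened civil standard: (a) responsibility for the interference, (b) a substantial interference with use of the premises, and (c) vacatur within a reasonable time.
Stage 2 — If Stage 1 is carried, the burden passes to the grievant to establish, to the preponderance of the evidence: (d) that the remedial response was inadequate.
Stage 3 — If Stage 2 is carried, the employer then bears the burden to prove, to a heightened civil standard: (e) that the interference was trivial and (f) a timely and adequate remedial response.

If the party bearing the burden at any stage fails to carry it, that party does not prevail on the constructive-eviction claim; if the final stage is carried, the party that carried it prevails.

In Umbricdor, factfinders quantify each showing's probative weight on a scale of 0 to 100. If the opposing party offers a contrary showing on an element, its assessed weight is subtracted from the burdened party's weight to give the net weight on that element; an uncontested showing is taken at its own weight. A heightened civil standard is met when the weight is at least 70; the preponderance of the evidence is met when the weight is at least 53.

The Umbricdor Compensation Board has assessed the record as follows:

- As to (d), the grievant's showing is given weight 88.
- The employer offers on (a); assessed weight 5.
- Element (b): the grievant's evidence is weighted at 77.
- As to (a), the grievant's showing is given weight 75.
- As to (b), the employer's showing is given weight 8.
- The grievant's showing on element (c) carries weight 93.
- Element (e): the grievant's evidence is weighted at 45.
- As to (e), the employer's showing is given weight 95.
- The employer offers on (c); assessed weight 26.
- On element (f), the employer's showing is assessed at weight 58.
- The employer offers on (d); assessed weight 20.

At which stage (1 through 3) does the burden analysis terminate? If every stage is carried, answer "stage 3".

stage 1

At Stage 1 the grievant must meet a heightened civil standard (weight is at least 70): on (a) the weight is 75 less the opposing 5 gives net 70, which does reach 70, so (a) meets the standard; on (b) the weight is 77 less the opposing 8 gives net 69, which does not reach 70, so (b) does not meet the standard; on (c) the weight is 93 less the opposing 26 gives net 67, < 70, so (c) does not meet the standard.
  Stage 1 not carried; the grievant fails its burden.
So the employer prevails.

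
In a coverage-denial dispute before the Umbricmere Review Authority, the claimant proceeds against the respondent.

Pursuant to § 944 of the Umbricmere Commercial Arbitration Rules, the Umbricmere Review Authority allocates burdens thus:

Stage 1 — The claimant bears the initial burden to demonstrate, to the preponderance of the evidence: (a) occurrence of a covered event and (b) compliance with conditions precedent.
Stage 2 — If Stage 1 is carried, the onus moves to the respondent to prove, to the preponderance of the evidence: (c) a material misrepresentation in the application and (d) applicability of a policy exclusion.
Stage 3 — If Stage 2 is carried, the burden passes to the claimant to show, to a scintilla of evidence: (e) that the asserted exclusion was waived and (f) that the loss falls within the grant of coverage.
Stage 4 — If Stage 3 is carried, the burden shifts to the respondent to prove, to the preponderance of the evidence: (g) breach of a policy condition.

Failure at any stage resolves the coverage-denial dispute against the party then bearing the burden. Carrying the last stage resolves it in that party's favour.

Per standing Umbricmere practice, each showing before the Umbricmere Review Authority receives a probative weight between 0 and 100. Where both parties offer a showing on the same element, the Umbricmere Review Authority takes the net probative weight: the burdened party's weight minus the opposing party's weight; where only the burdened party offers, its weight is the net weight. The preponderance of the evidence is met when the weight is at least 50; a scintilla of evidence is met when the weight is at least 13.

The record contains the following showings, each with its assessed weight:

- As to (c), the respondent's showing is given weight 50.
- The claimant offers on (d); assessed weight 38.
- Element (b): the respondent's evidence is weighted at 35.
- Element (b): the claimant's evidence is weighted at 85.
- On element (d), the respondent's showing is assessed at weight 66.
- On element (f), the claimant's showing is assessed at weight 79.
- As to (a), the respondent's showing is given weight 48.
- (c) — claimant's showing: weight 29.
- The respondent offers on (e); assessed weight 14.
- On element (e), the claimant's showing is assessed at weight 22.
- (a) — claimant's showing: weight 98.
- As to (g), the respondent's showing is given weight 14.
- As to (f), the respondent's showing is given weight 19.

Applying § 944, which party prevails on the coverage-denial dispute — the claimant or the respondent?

Stage 1 (claimant, the preponderance of the evidence, weight is at least 50): (a) net 98−48=50 ≥ 50 — meets; (b) net 85−35=50 ≥ 50 — meets.
  All elements met. The burden passes to the respondent.
Stage 2 (respondent, the preponderance of the evidence, weight is at least 50): (c) net 50−29=21 < 50 — fails; (d) net 66−38=28 < 50 — fails.
  Not every element is met, so the respondent fails to carry Stage 2.
So the claimant prevails.

claimant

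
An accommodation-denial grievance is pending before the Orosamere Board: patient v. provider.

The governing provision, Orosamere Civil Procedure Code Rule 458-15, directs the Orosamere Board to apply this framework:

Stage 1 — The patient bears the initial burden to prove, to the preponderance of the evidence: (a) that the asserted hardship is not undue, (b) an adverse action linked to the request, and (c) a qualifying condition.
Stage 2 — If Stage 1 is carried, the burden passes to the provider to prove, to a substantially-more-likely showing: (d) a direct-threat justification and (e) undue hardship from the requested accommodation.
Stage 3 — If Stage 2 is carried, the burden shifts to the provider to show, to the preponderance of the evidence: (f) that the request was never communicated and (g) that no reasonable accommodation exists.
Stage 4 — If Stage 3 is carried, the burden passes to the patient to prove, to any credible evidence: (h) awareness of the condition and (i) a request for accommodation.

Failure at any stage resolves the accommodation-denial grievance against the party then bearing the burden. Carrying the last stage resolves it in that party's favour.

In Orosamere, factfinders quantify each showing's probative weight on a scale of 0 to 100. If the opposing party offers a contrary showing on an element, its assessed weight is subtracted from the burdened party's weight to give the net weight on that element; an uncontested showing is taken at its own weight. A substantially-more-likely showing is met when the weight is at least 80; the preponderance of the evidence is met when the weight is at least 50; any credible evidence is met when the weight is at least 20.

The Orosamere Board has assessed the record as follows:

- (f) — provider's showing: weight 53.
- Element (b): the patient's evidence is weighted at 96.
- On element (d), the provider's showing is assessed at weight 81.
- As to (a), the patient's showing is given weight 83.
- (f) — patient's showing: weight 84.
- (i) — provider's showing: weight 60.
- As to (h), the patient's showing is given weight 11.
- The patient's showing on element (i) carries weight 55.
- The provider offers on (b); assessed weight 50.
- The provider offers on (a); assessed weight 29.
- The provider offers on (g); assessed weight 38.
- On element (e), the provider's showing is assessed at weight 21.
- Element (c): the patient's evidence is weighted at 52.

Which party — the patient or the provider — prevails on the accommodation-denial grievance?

Stage 1 — burden on patient; standard: the preponderance of the evidence (weight is at least 50).
    (a): 83 − 29 = 54 ≥ 50 [met]
    (b): 96 − 50 = 46 < 50 [not met]
    (c): 52 ≥ 50 [met]
  Not every element is met, so the patient fails to carry Stage 1.
The analysis ends at Stage 1; the provider prevails.

provider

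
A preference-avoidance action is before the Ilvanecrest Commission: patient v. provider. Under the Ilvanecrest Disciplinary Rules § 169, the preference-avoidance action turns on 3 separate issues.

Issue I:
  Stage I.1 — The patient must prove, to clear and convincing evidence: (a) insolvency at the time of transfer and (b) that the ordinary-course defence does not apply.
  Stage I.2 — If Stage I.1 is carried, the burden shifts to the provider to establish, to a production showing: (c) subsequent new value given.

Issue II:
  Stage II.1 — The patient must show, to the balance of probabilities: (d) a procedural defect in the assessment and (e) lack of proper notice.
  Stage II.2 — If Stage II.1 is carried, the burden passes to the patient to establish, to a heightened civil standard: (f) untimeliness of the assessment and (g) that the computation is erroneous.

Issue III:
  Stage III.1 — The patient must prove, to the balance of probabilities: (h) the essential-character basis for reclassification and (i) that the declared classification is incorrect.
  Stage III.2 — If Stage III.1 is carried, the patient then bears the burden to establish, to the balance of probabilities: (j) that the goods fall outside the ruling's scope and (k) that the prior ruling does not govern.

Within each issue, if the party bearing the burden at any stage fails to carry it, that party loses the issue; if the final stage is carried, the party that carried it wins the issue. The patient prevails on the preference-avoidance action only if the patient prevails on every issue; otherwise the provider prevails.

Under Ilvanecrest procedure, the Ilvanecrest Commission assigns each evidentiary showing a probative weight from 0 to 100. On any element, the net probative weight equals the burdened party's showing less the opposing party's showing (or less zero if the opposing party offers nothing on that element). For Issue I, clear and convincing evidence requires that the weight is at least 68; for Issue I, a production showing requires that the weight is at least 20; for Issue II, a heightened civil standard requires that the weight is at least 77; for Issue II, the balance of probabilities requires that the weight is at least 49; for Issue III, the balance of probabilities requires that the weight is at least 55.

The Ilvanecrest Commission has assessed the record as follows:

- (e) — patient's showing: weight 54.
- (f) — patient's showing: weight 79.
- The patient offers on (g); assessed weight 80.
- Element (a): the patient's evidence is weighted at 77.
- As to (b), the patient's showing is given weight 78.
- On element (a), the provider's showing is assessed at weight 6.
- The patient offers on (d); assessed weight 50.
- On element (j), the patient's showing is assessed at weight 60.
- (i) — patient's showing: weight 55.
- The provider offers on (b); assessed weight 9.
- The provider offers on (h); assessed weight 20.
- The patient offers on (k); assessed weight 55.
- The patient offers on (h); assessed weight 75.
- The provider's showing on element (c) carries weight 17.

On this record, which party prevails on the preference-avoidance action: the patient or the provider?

— Issue I —
Stage I.1 (patient, clear and convincing evidence, weight is at least 68): (a) net 77−6=71 ≥ 68 — meets; (b) net 78−9=69 ≥ 68 — meets.
  All elements met. The burden passes to the provider.
Stage I.2 (provider, a production showing, weight is at least 20): (c) 17 < 20 — fails.
  Not every element is met, so the provider fails to carry Stage I.2.
The analysis ends at Stage I.2; the patient prevails on this issue.
— Issue II —
At Stage II.1 the patient must meet the balance of probabilities (weight is at least 49): on (d) the weight is 50, ≥ 49, so (d) meets the standard; on (e) the weight is 54, ≥ 49, so (e) meets the standard.
  Stage II.1 is satisfied; the patient continues to bear the burden.
At Stage II.2 the patient must meet a heightened civil standard (weight is at least 77): on (f) the weight is 79, ≥ 77, so (f) meets the standard; on (g) the weight is 80, ≥ 77, so (g) meets the standard.
  All elements met at the final stage.
With every stage satisfied, the patient prevails on this issue.
— Issue III —
At Stage III.1 the patient must meet the balance of probabilities (weight is at least 55): on (h) the weight is 75 less the opposing 20 gives net 55, ≥ 55, so (h) meets the standard; on (i) the weight is 55, which does reach 55, so (i) meets the standard.
  All elements met. The patient retains the burden for Stage III.2.
At Stage III.2 the patient must meet the balance of probabilities (weight is at least 55): on (j) the weight is 60, ≥ 55, so (j) meets the standard; on (k) the weight is 55, ≥ 55, so (k) meets the standard.
  Stage III.2 carried; the final stage is satisfied.
With every stage satisfied, the patient prevails on this issue.
Per-issue: Issue I → patient; Issue II → patient; Issue III → patient. The patient must prevail on every issue; overall, the patient prevails.

patient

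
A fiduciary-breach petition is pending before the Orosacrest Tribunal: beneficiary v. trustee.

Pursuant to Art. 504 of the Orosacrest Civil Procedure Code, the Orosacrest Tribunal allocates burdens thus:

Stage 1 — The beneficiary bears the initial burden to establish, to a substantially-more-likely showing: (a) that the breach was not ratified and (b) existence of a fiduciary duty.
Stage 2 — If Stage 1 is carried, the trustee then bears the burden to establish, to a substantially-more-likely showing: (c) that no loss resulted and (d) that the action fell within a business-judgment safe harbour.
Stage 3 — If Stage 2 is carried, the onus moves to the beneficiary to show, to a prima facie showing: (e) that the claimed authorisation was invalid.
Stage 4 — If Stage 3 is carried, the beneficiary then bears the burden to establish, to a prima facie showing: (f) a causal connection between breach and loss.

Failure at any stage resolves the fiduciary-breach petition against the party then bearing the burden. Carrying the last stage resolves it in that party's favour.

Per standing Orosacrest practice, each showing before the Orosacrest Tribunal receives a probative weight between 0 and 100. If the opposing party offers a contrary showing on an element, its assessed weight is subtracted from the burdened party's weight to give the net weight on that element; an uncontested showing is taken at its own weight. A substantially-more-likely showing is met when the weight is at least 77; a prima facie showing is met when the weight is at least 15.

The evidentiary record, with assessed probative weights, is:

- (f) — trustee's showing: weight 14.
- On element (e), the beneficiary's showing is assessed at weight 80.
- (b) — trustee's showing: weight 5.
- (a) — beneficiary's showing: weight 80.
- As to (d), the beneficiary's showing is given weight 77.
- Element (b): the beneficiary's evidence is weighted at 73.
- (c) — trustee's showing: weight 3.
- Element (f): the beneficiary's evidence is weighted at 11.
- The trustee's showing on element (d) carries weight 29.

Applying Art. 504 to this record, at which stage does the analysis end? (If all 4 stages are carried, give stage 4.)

stage 1

Stage 1 — burden on beneficiary; standard: a substantially-more-likely showing (weight is at least 77).
    (a): 80 ≥ 77 [met]
    (b): 73 − 5 = 68 < 77 [not met]
  Stage 1 not carried; the beneficiary fails its burden.
So the trustee prevails.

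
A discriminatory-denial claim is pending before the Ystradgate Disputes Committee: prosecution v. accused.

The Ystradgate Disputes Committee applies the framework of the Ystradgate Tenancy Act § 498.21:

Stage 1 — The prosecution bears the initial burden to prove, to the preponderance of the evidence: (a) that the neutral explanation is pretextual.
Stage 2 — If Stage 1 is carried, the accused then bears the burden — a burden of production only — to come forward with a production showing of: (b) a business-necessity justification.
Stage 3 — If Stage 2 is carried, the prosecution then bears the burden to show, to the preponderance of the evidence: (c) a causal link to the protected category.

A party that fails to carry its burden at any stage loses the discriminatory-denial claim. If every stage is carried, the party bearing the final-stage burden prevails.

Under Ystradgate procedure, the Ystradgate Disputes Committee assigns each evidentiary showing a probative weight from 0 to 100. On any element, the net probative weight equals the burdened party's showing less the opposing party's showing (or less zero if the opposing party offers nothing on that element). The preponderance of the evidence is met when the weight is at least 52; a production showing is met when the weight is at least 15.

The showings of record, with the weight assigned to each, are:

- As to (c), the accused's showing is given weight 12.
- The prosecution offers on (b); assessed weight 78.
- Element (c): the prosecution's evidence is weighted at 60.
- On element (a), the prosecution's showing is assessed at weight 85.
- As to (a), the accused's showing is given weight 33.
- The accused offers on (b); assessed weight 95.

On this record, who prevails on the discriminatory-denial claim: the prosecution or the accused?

At Stage 1 the prosecution must meet the preponderance of the evidence (weight is at least 52): on (a) the weight is 85 less the opposing 33 gives net 52, which does reach 52, so (a) meets the standard.
  All elements met. The burden passes to the accused.
At Stage 2 the accused must meet a production showing (weight is at least 15): on (b) the weight is 95 less the opposing 78 gives net 17, which does reach 15, so (b) meets the standard.
  Stage 2 is satisfied; the onus moves to the prosecution.
At Stage 3 the prosecution must meet the preponderance of the evidence (weight is at least 52): on (c) the weight is 60 less the opposing 12 gives net 48, < 52, so (c) does not meet the standard.
  Stage 3 not carried; the prosecution fails its burden.
So the accused prevails.

accused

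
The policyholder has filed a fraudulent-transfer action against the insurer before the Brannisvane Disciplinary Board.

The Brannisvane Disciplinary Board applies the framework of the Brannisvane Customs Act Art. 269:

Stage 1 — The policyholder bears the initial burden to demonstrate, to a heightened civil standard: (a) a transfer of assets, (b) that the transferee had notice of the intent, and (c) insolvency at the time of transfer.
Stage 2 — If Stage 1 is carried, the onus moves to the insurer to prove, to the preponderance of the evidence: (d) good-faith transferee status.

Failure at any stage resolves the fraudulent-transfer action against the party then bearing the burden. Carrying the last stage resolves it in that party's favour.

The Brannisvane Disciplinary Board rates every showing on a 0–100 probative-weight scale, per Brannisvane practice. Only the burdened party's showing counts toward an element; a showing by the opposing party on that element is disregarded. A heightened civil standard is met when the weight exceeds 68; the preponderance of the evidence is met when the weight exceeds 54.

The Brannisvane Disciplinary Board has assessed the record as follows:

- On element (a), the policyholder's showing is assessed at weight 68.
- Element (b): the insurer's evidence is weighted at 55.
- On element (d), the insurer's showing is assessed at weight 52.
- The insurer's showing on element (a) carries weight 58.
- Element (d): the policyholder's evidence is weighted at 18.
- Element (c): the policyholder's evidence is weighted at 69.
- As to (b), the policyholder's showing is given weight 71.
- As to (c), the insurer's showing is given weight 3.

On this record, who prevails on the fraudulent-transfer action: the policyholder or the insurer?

Stage 1 (policyholder, a heightened civil standard, weight exceeds 68): (a) 68 (insurer's 58 disregarded) ≤ 68 — fails; (b) 71 (insurer's 55 disregarded) > 68 — meets; (c) 69 (insurer's 3 disregarded) > 68 — meets.
  The policyholder does not carry Stage 1.
The insurer prevails.

insurer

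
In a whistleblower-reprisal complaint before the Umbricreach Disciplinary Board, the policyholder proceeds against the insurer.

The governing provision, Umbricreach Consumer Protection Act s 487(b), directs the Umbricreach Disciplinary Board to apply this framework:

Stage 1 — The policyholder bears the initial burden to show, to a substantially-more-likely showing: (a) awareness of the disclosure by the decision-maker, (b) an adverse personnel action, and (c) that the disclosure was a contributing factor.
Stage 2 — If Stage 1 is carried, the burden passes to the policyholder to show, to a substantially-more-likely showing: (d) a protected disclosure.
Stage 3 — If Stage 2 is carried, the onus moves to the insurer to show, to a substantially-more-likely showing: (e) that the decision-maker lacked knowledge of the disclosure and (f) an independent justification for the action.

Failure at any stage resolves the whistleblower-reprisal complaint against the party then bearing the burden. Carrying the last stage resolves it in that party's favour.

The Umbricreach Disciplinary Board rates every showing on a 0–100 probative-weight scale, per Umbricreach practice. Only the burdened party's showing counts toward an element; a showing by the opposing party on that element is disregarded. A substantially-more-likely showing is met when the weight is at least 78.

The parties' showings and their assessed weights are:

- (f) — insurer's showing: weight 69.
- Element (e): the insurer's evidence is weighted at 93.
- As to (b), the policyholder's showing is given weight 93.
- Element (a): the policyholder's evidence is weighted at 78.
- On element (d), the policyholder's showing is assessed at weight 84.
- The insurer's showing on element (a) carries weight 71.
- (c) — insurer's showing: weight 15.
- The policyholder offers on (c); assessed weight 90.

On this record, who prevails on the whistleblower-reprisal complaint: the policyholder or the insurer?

Stage 1 — burden on policyholder; standard: a substantially-more-likely showing (weight is at least 78).
    (a): 78 (insurer's 71 disregarded) ≥ 78 [met]
    (b): 93 ≥ 78 [met]
    (c): 90 (insurer's 15 disregarded) ≥ 78 [met]
  Stage 1 carried; the burden remains with the policyholder.
Stage 2 — burden on policyholder; standard: a substantially-more-likely showing (weight is at least 78).
    (d): 84 ≥ 78 [met]
  The policyholder carries Stage 2; the insurer now bears the burden.
Stage 3 — burden on insurer; standard: a substantially-more-likely showing (weight is at least 78).
    (e): 93 ≥ 78 [met]
    (f): 69 < 78 [not met]
  Not every element is met, so the insurer fails to carry Stage 3.
So the policyholder prevails.

policyholder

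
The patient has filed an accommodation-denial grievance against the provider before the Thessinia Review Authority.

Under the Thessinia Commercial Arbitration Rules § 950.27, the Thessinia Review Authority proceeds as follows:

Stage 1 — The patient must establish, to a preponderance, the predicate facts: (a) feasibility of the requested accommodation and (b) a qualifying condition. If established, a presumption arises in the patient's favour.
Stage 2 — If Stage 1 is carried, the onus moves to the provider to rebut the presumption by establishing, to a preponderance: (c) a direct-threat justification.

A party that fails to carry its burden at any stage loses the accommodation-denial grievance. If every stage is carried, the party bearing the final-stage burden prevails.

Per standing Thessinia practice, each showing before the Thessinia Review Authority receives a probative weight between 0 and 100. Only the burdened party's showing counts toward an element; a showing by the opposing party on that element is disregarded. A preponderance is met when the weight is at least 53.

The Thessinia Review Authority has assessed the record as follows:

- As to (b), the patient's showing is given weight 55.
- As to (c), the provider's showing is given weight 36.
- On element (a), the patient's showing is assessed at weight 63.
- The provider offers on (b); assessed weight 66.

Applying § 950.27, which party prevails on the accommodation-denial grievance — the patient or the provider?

Stage 1 (patient, a preponderance, weight is at least 53): (a) 63 ≥ 53 — meets; (b) 55 (provider's 66 disregarded) ≥ 53 — meets.
  All elements met. The burden passes to the provider.
Stage 2 (provider, a preponderance, weight is at least 53): (c) 36 < 53 — fails.
  Not every element is met, so the provider fails to carry Stage 2.
So the patient prevails.

patient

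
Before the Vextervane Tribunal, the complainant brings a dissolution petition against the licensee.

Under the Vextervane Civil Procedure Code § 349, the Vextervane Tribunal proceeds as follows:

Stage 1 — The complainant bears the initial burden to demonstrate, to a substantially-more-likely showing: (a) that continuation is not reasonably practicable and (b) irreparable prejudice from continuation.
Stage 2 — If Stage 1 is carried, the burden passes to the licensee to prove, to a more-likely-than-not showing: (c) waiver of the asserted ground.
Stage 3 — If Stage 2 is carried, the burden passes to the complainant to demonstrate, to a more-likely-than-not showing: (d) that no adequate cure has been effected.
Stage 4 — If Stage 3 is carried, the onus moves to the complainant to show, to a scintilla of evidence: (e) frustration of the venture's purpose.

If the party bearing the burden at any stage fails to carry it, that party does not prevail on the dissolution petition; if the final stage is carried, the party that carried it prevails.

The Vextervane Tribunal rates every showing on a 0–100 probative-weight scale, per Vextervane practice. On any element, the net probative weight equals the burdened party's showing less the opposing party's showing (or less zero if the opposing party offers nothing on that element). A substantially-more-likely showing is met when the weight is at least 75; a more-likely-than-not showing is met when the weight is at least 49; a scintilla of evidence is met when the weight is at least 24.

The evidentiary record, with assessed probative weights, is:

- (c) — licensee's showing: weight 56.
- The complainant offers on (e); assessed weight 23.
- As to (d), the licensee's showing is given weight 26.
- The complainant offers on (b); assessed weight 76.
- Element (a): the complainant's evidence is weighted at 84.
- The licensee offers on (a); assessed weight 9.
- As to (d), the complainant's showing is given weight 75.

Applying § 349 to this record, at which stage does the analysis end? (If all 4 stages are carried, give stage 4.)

stage 4

Stage 1 (complainant, a substantially-more-likely showing, weight is at least 75): (a) net 84−9=75 ≥ 75 — meets; (b) 76 ≥ 75 — meets.
  Stage 1 is satisfied; the onus moves to the licensee.
Stage 2 (licensee, a more-likely-than-not showing, weight is at least 49): (c) 56 ≥ 49 — meets.
  All elements met. The burden passes to the complainant.
Stage 3 (complainant, a more-likely-than-not showing, weight is at least 49): (d) net 75−26=49 ≥ 49 — meets.
  All elements met. The complainant retains the burden for Stage 4.
Stage 4 (complainant, a scintilla of evidence, weight is at least 24): (e) 23 < 24 — fails.
  Not every element is met, so the complainant fails to carry Stage 4.
The analysis ends at Stage 4; the licensee prevails.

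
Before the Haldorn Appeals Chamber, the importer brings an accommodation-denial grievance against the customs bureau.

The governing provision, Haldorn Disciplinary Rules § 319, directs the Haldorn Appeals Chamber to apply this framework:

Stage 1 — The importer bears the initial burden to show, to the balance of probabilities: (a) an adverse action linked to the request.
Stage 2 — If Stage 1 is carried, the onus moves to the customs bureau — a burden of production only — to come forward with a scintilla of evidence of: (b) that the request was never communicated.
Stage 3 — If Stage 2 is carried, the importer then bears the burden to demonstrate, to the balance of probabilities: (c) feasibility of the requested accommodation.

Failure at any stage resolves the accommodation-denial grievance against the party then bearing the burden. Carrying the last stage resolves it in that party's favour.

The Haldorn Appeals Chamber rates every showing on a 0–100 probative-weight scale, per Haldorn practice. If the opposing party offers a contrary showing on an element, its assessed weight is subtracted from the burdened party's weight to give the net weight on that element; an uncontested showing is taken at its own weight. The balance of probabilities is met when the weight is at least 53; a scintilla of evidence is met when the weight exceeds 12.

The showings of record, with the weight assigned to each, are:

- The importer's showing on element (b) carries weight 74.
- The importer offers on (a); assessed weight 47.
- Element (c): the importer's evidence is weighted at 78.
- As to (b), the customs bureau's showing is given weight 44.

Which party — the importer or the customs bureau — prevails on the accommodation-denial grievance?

customs bureau

Stage 1 — burden on importer; standard: the balance of probabilities (weight is at least 53).
    (a): 47 < 53 [not met]
  Stage 1 not carried; the importer fails its burden.
So the customs bureau prevails.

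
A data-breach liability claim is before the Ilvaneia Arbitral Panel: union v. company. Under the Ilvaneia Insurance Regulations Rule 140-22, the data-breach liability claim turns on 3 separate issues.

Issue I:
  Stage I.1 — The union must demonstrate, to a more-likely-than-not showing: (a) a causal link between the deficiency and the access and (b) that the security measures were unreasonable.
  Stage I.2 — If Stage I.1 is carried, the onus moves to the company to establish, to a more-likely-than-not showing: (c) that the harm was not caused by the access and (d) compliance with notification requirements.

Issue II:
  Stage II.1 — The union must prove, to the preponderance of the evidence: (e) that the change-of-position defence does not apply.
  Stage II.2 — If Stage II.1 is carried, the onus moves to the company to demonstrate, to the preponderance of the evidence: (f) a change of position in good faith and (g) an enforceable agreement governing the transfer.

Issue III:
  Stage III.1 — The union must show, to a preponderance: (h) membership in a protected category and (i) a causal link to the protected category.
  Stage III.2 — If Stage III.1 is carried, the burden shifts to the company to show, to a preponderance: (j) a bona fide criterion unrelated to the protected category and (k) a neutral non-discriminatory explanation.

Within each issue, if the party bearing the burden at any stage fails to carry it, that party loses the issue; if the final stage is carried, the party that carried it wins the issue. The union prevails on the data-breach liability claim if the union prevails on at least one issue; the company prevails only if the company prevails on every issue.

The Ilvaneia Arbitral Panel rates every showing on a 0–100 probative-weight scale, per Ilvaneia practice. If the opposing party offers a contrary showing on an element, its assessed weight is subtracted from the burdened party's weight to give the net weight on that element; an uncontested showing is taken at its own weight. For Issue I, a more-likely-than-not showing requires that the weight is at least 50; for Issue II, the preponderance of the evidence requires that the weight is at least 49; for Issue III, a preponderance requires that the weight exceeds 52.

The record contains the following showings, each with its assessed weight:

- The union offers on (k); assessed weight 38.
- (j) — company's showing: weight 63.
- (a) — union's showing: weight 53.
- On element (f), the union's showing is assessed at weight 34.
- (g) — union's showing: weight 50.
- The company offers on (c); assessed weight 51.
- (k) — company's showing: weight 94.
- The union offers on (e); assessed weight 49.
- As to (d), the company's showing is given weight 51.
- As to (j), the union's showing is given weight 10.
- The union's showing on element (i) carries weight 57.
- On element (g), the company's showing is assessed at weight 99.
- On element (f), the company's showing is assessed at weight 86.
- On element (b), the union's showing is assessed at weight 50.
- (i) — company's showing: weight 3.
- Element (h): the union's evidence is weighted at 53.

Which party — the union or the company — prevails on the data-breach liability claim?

company

— Issue I —
At Stage I.1 the union must meet a more-likely-than-not showing (weight is at least 50): on (a) the weight is 53, ≥ 50, so (a) meets the standard; on (b) the weight is 50, which does reach 50, so (b) meets the standard.
  Stage I.1 carried; the burden shifts to the company.
At Stage I.2 the company must meet a more-likely-than-not showing (weight is at least 50): on (c) the weight is 51, ≥ 50, so (c) meets the standard; on (d) the weight is 51, ≥ 50, so (d) meets the standard.
  Stage I.2 carried; the final stage is satisfied.
With every stage satisfied, the company prevails on this issue.
— Issue II —
Stage II.1 — burden on union; standard: the preponderance of the evidence (weight is at least 49).
    (e): 49 ≥ 49 [met]
  Stage II.1 is satisfied; the onus moves to the company.
Stage II.2 — burden on company; standard: the preponderance of the evidence (weight is at least 49).
    (f): 86 − 34 = 52 ≥ 49 [met]
    (g): 99 − 50 = 49 ≥ 49 [met]
  The company carries the last stage.
Every stage carried; the company prevails on this issue.
— Issue III —
Stage III.1 (union, a preponderance, weight exceeds 52): (h) 53 > 52 — meets; (i) net 57−3=54 > 52 — meets.
  Stage III.1 carried; the burden shifts to the company.
Stage III.2 (company, a preponderance, weight exceeds 52): (j) net 63−10=53 > 52 — meets; (k) net 94−38=56 > 52 — meets.
  Stage III.2 carried; the final stage is satisfied.
Every stage carried; the company prevails on this issue.
Per-issue: Issue I → company; Issue II → company; Issue III → company. The union must prevail on at least one issue; overall, the company prevails.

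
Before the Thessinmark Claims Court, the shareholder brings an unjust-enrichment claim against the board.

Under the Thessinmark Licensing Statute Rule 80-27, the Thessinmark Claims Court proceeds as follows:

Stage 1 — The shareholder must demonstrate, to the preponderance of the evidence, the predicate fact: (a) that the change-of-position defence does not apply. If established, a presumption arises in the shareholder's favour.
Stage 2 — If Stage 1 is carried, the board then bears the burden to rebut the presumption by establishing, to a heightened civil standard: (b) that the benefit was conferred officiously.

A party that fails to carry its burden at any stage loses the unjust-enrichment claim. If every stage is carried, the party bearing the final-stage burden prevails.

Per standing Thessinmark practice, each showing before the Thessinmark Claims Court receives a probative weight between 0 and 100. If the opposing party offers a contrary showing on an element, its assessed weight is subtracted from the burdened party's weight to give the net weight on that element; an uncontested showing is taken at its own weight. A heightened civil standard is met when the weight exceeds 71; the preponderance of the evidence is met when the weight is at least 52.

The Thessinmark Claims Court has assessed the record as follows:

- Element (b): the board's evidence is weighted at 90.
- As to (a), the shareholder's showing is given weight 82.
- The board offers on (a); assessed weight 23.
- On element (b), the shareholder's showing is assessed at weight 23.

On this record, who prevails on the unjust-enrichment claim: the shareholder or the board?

shareholder

At Stage 1 the shareholder must meet the preponderance of the evidence (weight is at least 52): on (a) the weight is 82 less the opposing 23 gives net 59, ≥ 52, so (a) meets the standard.
  The shareholder carries Stage 1; the board now bears the burden.
At Stage 2 the board must meet a heightened civil standard (weight exceeds 71): on (b) the weight is 90 less the opposing 23 gives net 67, which does not exceed 71, so (b) does not meet the standard.
  Stage 2 not carried; the board fails its burden.
The shareholder prevails.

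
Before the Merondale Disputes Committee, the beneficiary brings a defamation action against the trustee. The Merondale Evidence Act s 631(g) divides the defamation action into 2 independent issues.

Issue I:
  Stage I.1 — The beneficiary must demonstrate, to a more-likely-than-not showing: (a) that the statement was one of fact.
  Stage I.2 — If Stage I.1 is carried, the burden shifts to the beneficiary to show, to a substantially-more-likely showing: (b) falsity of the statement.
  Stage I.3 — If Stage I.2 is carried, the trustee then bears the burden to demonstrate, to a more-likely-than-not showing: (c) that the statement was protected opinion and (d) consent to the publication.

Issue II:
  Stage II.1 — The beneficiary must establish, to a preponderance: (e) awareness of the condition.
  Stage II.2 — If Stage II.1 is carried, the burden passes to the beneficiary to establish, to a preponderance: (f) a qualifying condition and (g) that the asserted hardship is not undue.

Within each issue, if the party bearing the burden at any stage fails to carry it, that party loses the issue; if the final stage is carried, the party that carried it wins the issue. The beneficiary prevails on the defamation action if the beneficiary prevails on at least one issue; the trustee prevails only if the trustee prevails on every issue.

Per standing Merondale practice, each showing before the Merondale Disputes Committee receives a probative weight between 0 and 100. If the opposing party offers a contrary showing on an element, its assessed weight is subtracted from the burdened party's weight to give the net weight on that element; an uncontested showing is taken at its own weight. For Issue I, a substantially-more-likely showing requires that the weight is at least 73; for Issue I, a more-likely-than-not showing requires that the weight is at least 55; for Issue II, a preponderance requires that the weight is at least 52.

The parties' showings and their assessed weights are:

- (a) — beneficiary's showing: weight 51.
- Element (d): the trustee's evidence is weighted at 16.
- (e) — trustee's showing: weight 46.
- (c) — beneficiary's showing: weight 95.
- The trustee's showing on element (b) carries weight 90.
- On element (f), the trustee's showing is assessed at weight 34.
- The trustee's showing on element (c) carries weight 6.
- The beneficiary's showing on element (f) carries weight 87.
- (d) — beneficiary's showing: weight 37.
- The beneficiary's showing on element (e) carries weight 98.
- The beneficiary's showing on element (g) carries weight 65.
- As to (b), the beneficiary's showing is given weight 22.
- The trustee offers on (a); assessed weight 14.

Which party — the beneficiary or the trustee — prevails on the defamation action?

beneficiary

— Issue I —
Stage I.1 — burden on beneficiary; standard: a more-likely-than-not showing (weight is at least 55).
    (a): 51 − 14 = 37 < 55 [not met]
  Stage I.1 not carried; the beneficiary fails its burden.
So the trustee prevails on this issue.
— Issue II —
Stage II.1 (beneficiary, a preponderance, weight is at least 52): (e) net 98−46=52 ≥ 52 — meets.
  Stage II.1 carried; the burden remains with the beneficiary.
Stage II.2 (beneficiary, a preponderance, weight is at least 52): (f) net 87−34=53 ≥ 52 — meets; (g) 65 ≥ 52 — meets.
  The beneficiary carries the last stage.
Every stage carried; the beneficiary prevails on this issue.
Per-issue: Issue I → trustee; Issue II → beneficiary. The beneficiary must prevail on at least one issue; overall, the beneficiary prevails.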